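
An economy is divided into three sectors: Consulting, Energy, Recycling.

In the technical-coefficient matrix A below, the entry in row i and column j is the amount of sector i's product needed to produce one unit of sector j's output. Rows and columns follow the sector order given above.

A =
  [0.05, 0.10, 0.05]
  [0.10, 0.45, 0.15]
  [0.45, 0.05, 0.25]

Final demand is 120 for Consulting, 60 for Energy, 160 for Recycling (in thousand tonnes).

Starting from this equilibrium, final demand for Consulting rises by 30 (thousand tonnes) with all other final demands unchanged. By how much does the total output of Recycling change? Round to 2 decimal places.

Δx_3 = 21.17

I − A =
  [   0.95    -0.10    -0.05]
  [  -0.10     0.55    -0.15]
  [  -0.45    -0.05     0.75]
Cofactors of I−A, C_ij = (−1)^(i+j)·(minor ij) (rows/columns in the sector order above):
  C_11 = (0.55)(0.75) − (-0.15)(-0.05) = 0.4050
  C_12 = −[(-0.10)(0.75) − (-0.15)(-0.45)] = 0.1425
  C_13 = (-0.10)(-0.05) − (0.55)(-0.45) = 0.2525
  C_21 = −[(-0.10)(0.75) − (-0.05)(-0.05)] = 0.0775
  C_22 = (0.95)(0.75) − (-0.05)(-0.45) = 0.6900
  C_23 = −[(0.95)(-0.05) − (-0.10)(-0.45)] = 0.0925
  C_31 = (-0.10)(-0.15) − (-0.05)(0.55) = 0.0425
  C_32 = −[(0.95)(-0.15) − (-0.05)(-0.10)] = 0.1475
  C_33 = (0.95)(0.55) − (-0.10)(-0.10) = 0.5125
det(I−A) = Σ_j (I−A)_1j·C_1j = (0.95)(0.4050) + (-0.10)(0.1425) + (-0.05)(0.2525) = 0.357875
adj(I−A) = Cᵀ =
  [ 0.4050   0.0775   0.0425]
  [ 0.1425   0.6900   0.1475]
  [ 0.2525   0.0925   0.5125]
(I − A)⁻¹ = adj(I−A) / det(I−A) ≈
  [   1.1317     0.2166     0.1188]
  [   0.3982     1.9280     0.4122]
  [   0.7056     0.2585     1.4321]
Δx = (I − A)⁻¹ Δd with Δd having +30 in the Consulting component and 0 elsewhere.
So Δx_3 = L_31 · (+30), where L_31 = adj(I−A)_31 / det(I−A) = 0.2525 / 0.357875.
Δx_3 = 0.2525 × (+30) / 0.357875 = 7.575 / 0.357875 ≈ 21.17.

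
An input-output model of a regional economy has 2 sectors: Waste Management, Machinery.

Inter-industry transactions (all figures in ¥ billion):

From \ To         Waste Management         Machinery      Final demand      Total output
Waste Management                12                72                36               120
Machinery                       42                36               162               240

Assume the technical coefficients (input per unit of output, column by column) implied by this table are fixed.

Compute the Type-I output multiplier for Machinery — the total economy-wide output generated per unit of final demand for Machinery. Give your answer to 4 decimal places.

m_M = 1.8182

Technical coefficients a_ij = z_ij / X_j:
  a_WW = 12/120 = 0.10, a_MW = 42/120 = 0.35
  a_WM = 72/240 = 0.30, a_MM = 36/240 = 0.15
I − A =
  [   0.90    -0.30]
  [  -0.35     0.85]
det(I−A) = (0.90)(0.85) − (-0.30)(-0.35) = 0.6600
adj(I−A) = [[0.85, 0.30], [0.35, 0.90]]
(I − A)⁻¹ = adj(I−A) / det(I−A) ≈
  [   1.28788     0.45455]
  [   0.53030     1.36364]
The output multiplier for sector j is the column-j sum of the Leontief inverse (I − A)⁻¹ = adj(I−A) / det(I−A).
Column M of adj(I−A): (0.30, 0.90); det(I−A) = 0.6600.
m_M = (0.30 + 0.90) / 0.6600 = 1.20 / 0.6600 ≈ 1.8182.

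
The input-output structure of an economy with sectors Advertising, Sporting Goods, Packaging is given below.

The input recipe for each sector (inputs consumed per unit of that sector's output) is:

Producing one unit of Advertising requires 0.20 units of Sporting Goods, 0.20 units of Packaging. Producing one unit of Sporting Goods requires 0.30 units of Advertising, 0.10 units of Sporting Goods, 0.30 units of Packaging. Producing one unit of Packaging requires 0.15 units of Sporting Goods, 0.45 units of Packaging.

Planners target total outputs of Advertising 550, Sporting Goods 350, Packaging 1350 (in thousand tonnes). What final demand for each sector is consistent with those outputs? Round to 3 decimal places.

d_A = 445.000, d_S = 2.500, d_P = 527.500

I − A =
  [   1.00    -0.30     0.00]
  [  -0.20     0.90    -0.15]
  [  -0.20    -0.30     0.55]
d = (I − A) x:
  d_A = (+1.00)·550 + (-0.30)·350 + (+0.00)·1350 = 445.000
  d_S = (-0.20)·550 + (+0.90)·350 + (-0.15)·1350 = 2.500
  d_P = (-0.20)·550 + (-0.30)·350 + (+0.55)·1350 = 527.500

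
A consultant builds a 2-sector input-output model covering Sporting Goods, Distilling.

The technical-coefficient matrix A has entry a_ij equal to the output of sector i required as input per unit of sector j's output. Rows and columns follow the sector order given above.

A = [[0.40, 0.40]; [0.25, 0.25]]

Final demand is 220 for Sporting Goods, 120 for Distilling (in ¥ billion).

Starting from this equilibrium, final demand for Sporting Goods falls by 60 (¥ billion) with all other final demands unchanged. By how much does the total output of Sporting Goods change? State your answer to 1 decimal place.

I − A =
  [   0.60    -0.40]
  [  -0.25     0.75]
det(I−A) = (0.60)(0.75) − (-0.40)(-0.25) = 0.3500
adj(I−A) = [[0.75, 0.40], [0.25, 0.60]]
(I − A)⁻¹ = adj(I−A) / det(I−A) ≈
  [   2.1429     1.1429]
  [   0.7143     1.7143]
Δx = (I − A)⁻¹ Δd with Δd having -60 in the Sporting Goods component and 0 elsewhere.
So Δx_1 = L_11 · (-60), where L_11 = adj(I−A)_11 / det(I−A) = 0.75 / 0.3500.
Δx_1 = 0.75 × (-60) / 0.3500 = -45.00 / 0.3500 ≈ -128.6.

Δx_1 = -128.6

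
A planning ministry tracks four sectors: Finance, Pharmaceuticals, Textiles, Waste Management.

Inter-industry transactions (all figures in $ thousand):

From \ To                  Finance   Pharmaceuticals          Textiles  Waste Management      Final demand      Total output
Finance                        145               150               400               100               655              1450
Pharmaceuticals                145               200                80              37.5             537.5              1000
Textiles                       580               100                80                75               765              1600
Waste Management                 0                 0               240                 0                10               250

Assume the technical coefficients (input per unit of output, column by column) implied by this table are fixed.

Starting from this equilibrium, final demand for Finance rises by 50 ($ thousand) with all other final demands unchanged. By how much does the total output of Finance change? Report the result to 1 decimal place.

Technical coefficients a_ij = z_ij / X_j:
  a_11 = 145/1450 = 0.10, a_21 = 145/1450 = 0.10, a_31 = 580/1450 = 0.40, a_41 = 0/1450 = 0.00
  a_12 = 150/1000 = 0.15, a_22 = 200/1000 = 0.20, a_32 = 100/1000 = 0.10, a_42 = 0/1000 = 0.00
  a_13 = 400/1600 = 0.25, a_23 = 80/1600 = 0.05, a_33 = 80/1600 = 0.05, a_43 = 240/1600 = 0.15
  a_14 = 100/250 = 0.40, a_24 = 37.5/250 = 0.15, a_34 = 75/250 = 0.30, a_44 = 0/250 = 0.00
I − A =
  [   0.90    -0.15    -0.25    -0.40]
  [  -0.10     0.80    -0.05    -0.15]
  [  -0.40    -0.10     0.95    -0.30]
  [   0.00     0.00    -0.15     1.00]
Compute the cofactors C_ij = (−1)^(i+j)·(3×3 minor ij) of I−A; the adjugate is their transpose:
adj(I−A) = Cᵀ =
  [ 0.716750   0.166750   0.258875   0.389375]
  [ 0.119500   0.690500   0.096250   0.180250]
  [ 0.330000   0.150000   0.705000   0.366000]
  [ 0.049500   0.022500   0.105750   0.579750]
det(I−A) = Σ_j (I−A)_1j·C_1j = (0.90)(0.716750) + (-0.15)(0.119500) + (-0.25)(0.330000) + (-0.40)(0.049500) = 0.52485
(I − A)⁻¹ = adj(I−A) / det(I−A) ≈
  [   1.3656     0.3177     0.4932     0.7419]
  [   0.2277     1.3156     0.1834     0.3434]
  [   0.6288     0.2858     1.3432     0.6973]
  [   0.0943     0.0429     0.2015     1.1046]
Δx = (I − A)⁻¹ Δd with Δd having +50 in the Finance component and 0 elsewhere.
So Δx_1 = L_11 · (+50), where L_11 = adj(I−A)_11 / det(I−A) = 0.716750 / 0.52485.
Δx_1 = 0.716750 × (+50) / 0.52485 = 35.8375 / 0.52485 ≈ 68.3.

Δx_1 = 68.3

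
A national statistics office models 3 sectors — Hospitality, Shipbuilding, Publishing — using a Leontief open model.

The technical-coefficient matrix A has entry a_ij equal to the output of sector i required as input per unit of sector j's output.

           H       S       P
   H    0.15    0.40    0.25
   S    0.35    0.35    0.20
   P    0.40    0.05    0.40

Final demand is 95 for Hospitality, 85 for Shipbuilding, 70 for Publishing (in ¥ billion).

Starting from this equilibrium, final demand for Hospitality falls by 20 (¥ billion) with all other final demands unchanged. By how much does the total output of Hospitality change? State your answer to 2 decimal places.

I − A =
  [   0.85    -0.40    -0.25]
  [  -0.35     0.65    -0.20]
  [  -0.40    -0.05     0.60]
Cofactors of I−A, C_ij = (−1)^(i+j)·(minor ij) (rows/columns in the sector order above):
  C_11 = (0.65)(0.60) − (-0.20)(-0.05) = 0.3800
  C_12 = −[(-0.35)(0.60) − (-0.20)(-0.40)] = 0.2900
  C_13 = (-0.35)(-0.05) − (0.65)(-0.40) = 0.2775
  C_21 = −[(-0.40)(0.60) − (-0.25)(-0.05)] = 0.2525
  C_22 = (0.85)(0.60) − (-0.25)(-0.40) = 0.4100
  C_23 = −[(0.85)(-0.05) − (-0.40)(-0.40)] = 0.2025
  C_31 = (-0.40)(-0.20) − (-0.25)(0.65) = 0.2425
  C_32 = −[(0.85)(-0.20) − (-0.25)(-0.35)] = 0.2575
  C_33 = (0.85)(0.65) − (-0.40)(-0.35) = 0.4125
det(I−A) = Σ_j (I−A)_1j·C_1j = (0.85)(0.3800) + (-0.40)(0.2900) + (-0.25)(0.2775) = 0.137625
adj(I−A) = Cᵀ =
  [ 0.3800   0.2525   0.2425]
  [ 0.2900   0.4100   0.2575]
  [ 0.2775   0.2025   0.4125]
(I − A)⁻¹ = adj(I−A) / det(I−A) ≈
  [   2.7611     1.8347     1.7620]
  [   2.1072     2.9791     1.8710]
  [   2.0163     1.4714     2.9973]
Δx = (I − A)⁻¹ Δd with Δd having -20 in the Hospitality component and 0 elsewhere.
So Δx_H = L_HH · (-20), where L_HH = adj(I−A)_HH / det(I−A) = 0.3800 / 0.137625.
Δx_H = 0.3800 × (-20) / 0.137625 = -7.60 / 0.137625 ≈ -55.22.

Δx_H = -55.22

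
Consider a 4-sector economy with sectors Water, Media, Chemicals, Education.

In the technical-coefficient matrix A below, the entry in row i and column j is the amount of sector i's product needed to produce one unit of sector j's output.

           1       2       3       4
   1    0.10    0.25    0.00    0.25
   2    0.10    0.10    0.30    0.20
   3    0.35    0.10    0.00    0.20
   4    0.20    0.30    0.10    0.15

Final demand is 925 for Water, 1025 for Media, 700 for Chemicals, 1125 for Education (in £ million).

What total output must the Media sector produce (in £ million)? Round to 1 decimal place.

I − A =
  [   0.90    -0.25     0.00    -0.25]
  [  -0.10     0.90    -0.30    -0.20]
  [  -0.35    -0.10     1.00    -0.20]
  [  -0.20    -0.30    -0.10     0.85]
Compute the cofactors C_ij = (−1)^(i+j)·(3×3 minor ij) of I−A; the adjugate is their transpose:
adj(I−A) = Cᵀ =
  [ 0.641500   0.285000   0.113750   0.282500]
  [ 0.231250   0.688250   0.235000   0.285250]
  [ 0.301250   0.236125   0.550750   0.273750]
  [ 0.268000   0.337750   0.174500   0.731750]
det(I−A) = Σ_j (I−A)_1j·C_1j = (0.90)(0.641500) + (-0.25)(0.231250) + (0.00)(0.301250) + (-0.25)(0.268000) = 0.4525375
(I − A)⁻¹ = adj(I−A) / det(I−A) ≈
  [   1.4176     0.6298     0.2514     0.6243]
  [   0.5110     1.5209     0.5193     0.6303]
  [   0.6657     0.5218     1.2170     0.6049]
  [   0.5922     0.7463     0.3856     1.6170]
x = (I − A)⁻¹ d = adj(I−A)·d / det(I−A), with det(I−A) = 0.4525375:
  x_1 = (0.641500·925 + 0.285000·1025 + 0.113750·700 + 0.282500·1125) / 0.4525375 = 1282.95 / 0.4525375 ≈ 2835.0
  x_2 = (0.231250·925 + 0.688250·1025 + 0.235000·700 + 0.285250·1125) / 0.4525375 = 1404.76875 / 0.4525375 ≈ 3104.2
  x_3 = (0.301250·925 + 0.236125·1025 + 0.550750·700 + 0.273750·1125) / 0.4525375 = 1214.178125 / 0.4525375 ≈ 2683.0
  x_4 = (0.268000·925 + 0.337750·1025 + 0.174500·700 + 0.731750·1125) / 0.4525375 = 1539.4625 / 0.4525375 ≈ 3401.8

x_2 = 3104.2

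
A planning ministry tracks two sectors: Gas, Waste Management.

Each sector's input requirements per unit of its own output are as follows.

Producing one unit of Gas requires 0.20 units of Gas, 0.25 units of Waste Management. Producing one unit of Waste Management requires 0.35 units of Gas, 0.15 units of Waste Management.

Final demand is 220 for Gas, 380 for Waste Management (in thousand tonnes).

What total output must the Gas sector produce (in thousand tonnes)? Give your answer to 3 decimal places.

x_G = 540.084

I − A =
  [   0.80    -0.35]
  [  -0.25     0.85]
det(I−A) = (0.80)(0.85) − (-0.35)(-0.25) = 0.5925
adj(I−A) = [[0.85, 0.35], [0.25, 0.80]]
(I − A)⁻¹ = adj(I−A) / det(I−A) ≈
  [   1.4346     0.5907]
  [   0.4219     1.3502]
x = (I − A)⁻¹ d = adj(I−A)·d / det(I−A), with det(I−A) = 0.5925:
  x_G = (0.85·220 + 0.35·380) / 0.5925 = 320.00 / 0.5925 ≈ 540.084
  x_W = (0.25·220 + 0.80·380) / 0.5925 = 359.00 / 0.5925 ≈ 605.907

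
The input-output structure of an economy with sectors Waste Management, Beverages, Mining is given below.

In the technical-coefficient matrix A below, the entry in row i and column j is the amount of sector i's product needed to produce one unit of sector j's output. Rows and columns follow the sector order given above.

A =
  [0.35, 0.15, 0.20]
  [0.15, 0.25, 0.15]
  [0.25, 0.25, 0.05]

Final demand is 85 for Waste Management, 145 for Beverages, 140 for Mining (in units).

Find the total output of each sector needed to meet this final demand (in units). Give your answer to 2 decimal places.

x_W = 298.40, x_B = 314.76, x_M = 308.73

I − A =
  [   0.65    -0.15    -0.20]
  [  -0.15     0.75    -0.15]
  [  -0.25    -0.25     0.95]
Cofactors of I−A, C_ij = (−1)^(i+j)·(minor ij) (rows/columns in the sector order above):
  C_11 = (0.75)(0.95) − (-0.15)(-0.25) = 0.6750
  C_12 = −[(-0.15)(0.95) − (-0.15)(-0.25)] = 0.1800
  C_13 = (-0.15)(-0.25) − (0.75)(-0.25) = 0.2250
  C_21 = −[(-0.15)(0.95) − (-0.20)(-0.25)] = 0.1925
  C_22 = (0.65)(0.95) − (-0.20)(-0.25) = 0.5675
  C_23 = −[(0.65)(-0.25) − (-0.15)(-0.25)] = 0.2000
  C_31 = (-0.15)(-0.15) − (-0.20)(0.75) = 0.1725
  C_32 = −[(0.65)(-0.15) − (-0.20)(-0.15)] = 0.1275
  C_33 = (0.65)(0.75) − (-0.15)(-0.15) = 0.4650
det(I−A) = Σ_j (I−A)_1j·C_1j = (0.65)(0.6750) + (-0.15)(0.1800) + (-0.20)(0.2250) = 0.36675
adj(I−A) = Cᵀ =
  [ 0.6750   0.1925   0.1725]
  [ 0.1800   0.5675   0.1275]
  [ 0.2250   0.2000   0.4650]
(I − A)⁻¹ = adj(I−A) / det(I−A) ≈
  [   1.8405     0.5249     0.4703]
  [   0.4908     1.5474     0.3476]
  [   0.6135     0.5453     1.2679]
x = (I − A)⁻¹ d = adj(I−A)·d / det(I−A), with det(I−A) = 0.36675:
  x_W = (0.6750·85 + 0.1925·145 + 0.1725·140) / 0.36675 = 109.4375 / 0.36675 ≈ 298.40
  x_B = (0.1800·85 + 0.5675·145 + 0.1275·140) / 0.36675 = 115.4375 / 0.36675 ≈ 314.76
  x_M = (0.2250·85 + 0.2000·145 + 0.4650·140) / 0.36675 = 113.225 / 0.36675 ≈ 308.73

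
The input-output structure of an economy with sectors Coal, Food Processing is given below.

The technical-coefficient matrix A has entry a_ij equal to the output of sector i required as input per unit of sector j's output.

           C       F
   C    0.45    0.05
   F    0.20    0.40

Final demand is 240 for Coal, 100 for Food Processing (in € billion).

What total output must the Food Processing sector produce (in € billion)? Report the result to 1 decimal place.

I − A =
  [   0.55    -0.05]
  [  -0.20     0.60]
det(I−A) = (0.55)(0.60) − (-0.05)(-0.20) = 0.3200
adj(I−A) = [[0.60, 0.05], [0.20, 0.55]]
(I − A)⁻¹ = adj(I−A) / det(I−A) ≈
  [   1.8750     0.1563]
  [   0.6250     1.7188]
x = (I − A)⁻¹ d = adj(I−A)·d / det(I−A), with det(I−A) = 0.3200:
  x_C = (0.60·240 + 0.05·100) / 0.3200 = 149.00 / 0.3200 ≈ 465.6
  x_F = (0.20·240 + 0.55·100) / 0.3200 = 103.00 / 0.3200 ≈ 321.9

x_F = 321.9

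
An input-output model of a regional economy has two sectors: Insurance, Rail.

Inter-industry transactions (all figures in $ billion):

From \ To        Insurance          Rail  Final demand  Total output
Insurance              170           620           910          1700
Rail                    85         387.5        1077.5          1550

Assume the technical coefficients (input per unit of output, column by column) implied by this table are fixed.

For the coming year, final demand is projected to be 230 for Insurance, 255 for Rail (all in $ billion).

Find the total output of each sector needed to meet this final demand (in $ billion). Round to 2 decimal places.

x_1 = 419.08, x_2 = 367.94

Technical coefficients a_ij = z_ij / X_j:
  a_11 = 170/1700 = 0.10, a_21 = 85/1700 = 0.05
  a_12 = 620/1550 = 0.40, a_22 = 387.5/1550 = 0.25
I − A =
  [   0.90    -0.40]
  [  -0.05     0.75]
det(I−A) = (0.90)(0.75) − (-0.40)(-0.05) = 0.6550
adj(I−A) = [[0.75, 0.40], [0.05, 0.90]]
(I − A)⁻¹ = adj(I−A) / det(I−A) ≈
  [   1.1450     0.6107]
  [   0.0763     1.3740]
x = (I − A)⁻¹ d = adj(I−A)·d / det(I−A), with det(I−A) = 0.6550:
  x_1 = (0.75·230 + 0.40·255) / 0.6550 = 274.50 / 0.6550 ≈ 419.08
  x_2 = (0.05·230 + 0.90·255) / 0.6550 = 241.00 / 0.6550 ≈ 367.94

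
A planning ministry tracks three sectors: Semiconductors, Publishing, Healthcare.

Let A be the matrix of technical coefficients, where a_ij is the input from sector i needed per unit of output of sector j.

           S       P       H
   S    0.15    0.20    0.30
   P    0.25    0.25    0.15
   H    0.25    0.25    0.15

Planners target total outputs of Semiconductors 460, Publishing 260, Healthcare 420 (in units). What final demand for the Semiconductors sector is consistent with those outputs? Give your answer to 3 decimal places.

I − A =
  [   0.85    -0.20    -0.30]
  [  -0.25     0.75    -0.15]
  [  -0.25    -0.25     0.85]
d = (I − A) x:
  d_S = (+0.85)·460 + (-0.20)·260 + (-0.30)·420 = 213.000
  d_P = (-0.25)·460 + (+0.75)·260 + (-0.15)·420 = 17.000
  d_H = (-0.25)·460 + (-0.25)·260 + (+0.85)·420 = 177.000

d_S = 213.000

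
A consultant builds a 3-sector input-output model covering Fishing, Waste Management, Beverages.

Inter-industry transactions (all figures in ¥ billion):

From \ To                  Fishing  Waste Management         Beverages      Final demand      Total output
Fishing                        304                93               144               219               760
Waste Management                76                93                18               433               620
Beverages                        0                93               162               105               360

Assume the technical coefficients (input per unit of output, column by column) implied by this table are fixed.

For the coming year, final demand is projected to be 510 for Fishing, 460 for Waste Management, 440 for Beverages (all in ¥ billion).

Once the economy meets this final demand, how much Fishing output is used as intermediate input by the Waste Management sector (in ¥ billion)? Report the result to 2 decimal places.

Technical coefficients a_ij = z_ij / X_j:
  a_FF = 304/760 = 0.40, a_WF = 76/760 = 0.10, a_BF = 0/760 = 0.00
  a_FW = 93/620 = 0.15, a_WW = 93/620 = 0.15, a_BW = 93/620 = 0.15
  a_FB = 144/360 = 0.40, a_WB = 18/360 = 0.05, a_BB = 162/360 = 0.45
I − A =
  [   0.60    -0.15    -0.40]
  [  -0.10     0.85    -0.05]
  [   0.00    -0.15     0.55]
Cofactors of I−A, C_ij = (−1)^(i+j)·(minor ij) (rows/columns in the sector order above):
  C_11 = (0.85)(0.55) − (-0.05)(-0.15) = 0.4600
  C_12 = −[(-0.10)(0.55) − (-0.05)(0.00)] = 0.0550
  C_13 = (-0.10)(-0.15) − (0.85)(0.00) = 0.0150
  C_21 = −[(-0.15)(0.55) − (-0.40)(-0.15)] = 0.1425
  C_22 = (0.60)(0.55) − (-0.40)(0.00) = 0.3300
  C_23 = −[(0.60)(-0.15) − (-0.15)(0.00)] = 0.0900
  C_31 = (-0.15)(-0.05) − (-0.40)(0.85) = 0.3475
  C_32 = −[(0.60)(-0.05) − (-0.40)(-0.10)] = 0.0700
  C_33 = (0.60)(0.85) − (-0.15)(-0.10) = 0.4950
det(I−A) = Σ_j (I−A)_1j·C_1j = (0.60)(0.4600) + (-0.15)(0.0550) + (-0.40)(0.0150) = 0.26175
adj(I−A) = Cᵀ =
  [ 0.4600   0.1425   0.3475]
  [ 0.0550   0.3300   0.0700]
  [ 0.0150   0.0900   0.4950]
(I − A)⁻¹ = adj(I−A) / det(I−A) ≈
  [   1.7574     0.5444     1.3276]
  [   0.2101     1.2607     0.2674]
  [   0.0573     0.3438     1.8911]
First solve x = (I − A)⁻¹ d = adj(I−A)·d / det(I−A); in particular x_W = (0.0550·510 + 0.3300·460 + 0.0700·440) / 0.26175 = 210.65 / 0.26175 ≈ 804.7755.
Intermediate flow from F to W: z_FW = a_FW · x_W = 0.15 × 210.65 / 0.26175 = 31.5975 / 0.26175 ≈ 120.72.

z_FW = 120.72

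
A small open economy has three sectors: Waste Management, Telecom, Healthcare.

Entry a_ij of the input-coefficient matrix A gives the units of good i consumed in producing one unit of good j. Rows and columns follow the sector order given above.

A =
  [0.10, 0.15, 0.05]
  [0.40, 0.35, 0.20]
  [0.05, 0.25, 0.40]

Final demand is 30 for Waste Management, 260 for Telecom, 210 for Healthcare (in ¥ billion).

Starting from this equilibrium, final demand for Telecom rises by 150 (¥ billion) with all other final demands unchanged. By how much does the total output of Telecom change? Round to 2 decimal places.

I − A =
  [   0.90    -0.15    -0.05]
  [  -0.40     0.65    -0.20]
  [  -0.05    -0.25     0.60]
Cofactors of I−A, C_ij = (−1)^(i+j)·(minor ij) (rows/columns in the sector order above):
  C_11 = (0.65)(0.60) − (-0.20)(-0.25) = 0.3400
  C_12 = −[(-0.40)(0.60) − (-0.20)(-0.05)] = 0.2500
  C_13 = (-0.40)(-0.25) − (0.65)(-0.05) = 0.1325
  C_21 = −[(-0.15)(0.60) − (-0.05)(-0.25)] = 0.1025
  C_22 = (0.90)(0.60) − (-0.05)(-0.05) = 0.5375
  C_23 = −[(0.90)(-0.25) − (-0.15)(-0.05)] = 0.2325
  C_31 = (-0.15)(-0.20) − (-0.05)(0.65) = 0.0625
  C_32 = −[(0.90)(-0.20) − (-0.05)(-0.40)] = 0.2000
  C_33 = (0.90)(0.65) − (-0.15)(-0.40) = 0.5250
det(I−A) = Σ_j (I−A)_1j·C_1j = (0.90)(0.3400) + (-0.15)(0.2500) + (-0.05)(0.1325) = 0.261875
adj(I−A) = Cᵀ =
  [ 0.3400   0.1025   0.0625]
  [ 0.2500   0.5375   0.2000]
  [ 0.1325   0.2325   0.5250]
(I − A)⁻¹ = adj(I−A) / det(I−A) ≈
  [   1.2983     0.3914     0.2387]
  [   0.9547     2.0525     0.7637]
  [   0.5060     0.8878     2.0048]
Δx = (I − A)⁻¹ Δd with Δd having +150 in the Telecom component and 0 elsewhere.
So Δx_T = L_TT · (+150), where L_TT = adj(I−A)_TT / det(I−A) = 0.5375 / 0.261875.
Δx_T = 0.5375 × (+150) / 0.261875 = 80.625 / 0.261875 ≈ 307.88.

Δx_T = 307.88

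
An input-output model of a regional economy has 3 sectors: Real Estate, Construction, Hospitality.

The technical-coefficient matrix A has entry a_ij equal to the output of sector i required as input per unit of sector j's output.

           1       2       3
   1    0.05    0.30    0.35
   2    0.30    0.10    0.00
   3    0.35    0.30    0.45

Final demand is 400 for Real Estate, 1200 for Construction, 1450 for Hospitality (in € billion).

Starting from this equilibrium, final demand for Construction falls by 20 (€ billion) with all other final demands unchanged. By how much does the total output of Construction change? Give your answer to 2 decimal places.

I − A =
  [   0.95    -0.30    -0.35]
  [  -0.30     0.90     0.00]
  [  -0.35    -0.30     0.55]
Cofactors of I−A, C_ij = (−1)^(i+j)·(minor ij) (rows/columns in the sector order above):
  C_11 = (0.90)(0.55) − (0.00)(-0.30) = 0.4950
  C_12 = −[(-0.30)(0.55) − (0.00)(-0.35)] = 0.1650
  C_13 = (-0.30)(-0.30) − (0.90)(-0.35) = 0.4050
  C_21 = −[(-0.30)(0.55) − (-0.35)(-0.30)] = 0.2700
  C_22 = (0.95)(0.55) − (-0.35)(-0.35) = 0.4000
  C_23 = −[(0.95)(-0.30) − (-0.30)(-0.35)] = 0.3900
  C_31 = (-0.30)(0.00) − (-0.35)(0.90) = 0.3150
  C_32 = −[(0.95)(0.00) − (-0.35)(-0.30)] = 0.1050
  C_33 = (0.95)(0.90) − (-0.30)(-0.30) = 0.7650
det(I−A) = Σ_j (I−A)_1j·C_1j = (0.95)(0.4950) + (-0.30)(0.1650) + (-0.35)(0.4050) = 0.2790
adj(I−A) = Cᵀ =
  [ 0.4950   0.2700   0.3150]
  [ 0.1650   0.4000   0.1050]
  [ 0.4050   0.3900   0.7650]
(I − A)⁻¹ = adj(I−A) / det(I−A) ≈
  [   1.7742     0.9677     1.1290]
  [   0.5914     1.4337     0.3763]
  [   1.4516     1.3978     2.7419]
Δx = (I − A)⁻¹ Δd with Δd having -20 in the Construction component and 0 elsewhere.
So Δx_2 = L_22 · (-20), where L_22 = adj(I−A)_22 / det(I−A) = 0.4000 / 0.2790.
Δx_2 = 0.4000 × (-20) / 0.2790 = -8.00 / 0.2790 ≈ -28.67.

Δx_2 = -28.67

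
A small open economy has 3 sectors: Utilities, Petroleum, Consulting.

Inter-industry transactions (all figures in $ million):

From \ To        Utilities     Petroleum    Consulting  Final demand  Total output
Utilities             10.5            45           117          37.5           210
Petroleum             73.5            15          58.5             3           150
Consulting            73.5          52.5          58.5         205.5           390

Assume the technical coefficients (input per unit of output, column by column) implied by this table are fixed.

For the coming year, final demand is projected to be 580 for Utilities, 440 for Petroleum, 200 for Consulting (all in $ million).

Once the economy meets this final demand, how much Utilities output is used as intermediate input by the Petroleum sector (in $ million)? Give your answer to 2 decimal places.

Technical coefficients a_ij = z_ij / X_j:
  a_11 = 10.5/210 = 0.05, a_21 = 73.5/210 = 0.35, a_31 = 73.5/210 = 0.35
  a_12 = 45/150 = 0.30, a_22 = 15/150 = 0.10, a_32 = 52.5/150 = 0.35
  a_13 = 117/390 = 0.30, a_23 = 58.5/390 = 0.15, a_33 = 58.5/390 = 0.15
I − A =
  [   0.95    -0.30    -0.30]
  [  -0.35     0.90    -0.15]
  [  -0.35    -0.35     0.85]
Cofactors of I−A, C_ij = (−1)^(i+j)·(minor ij) (rows/columns in the sector order above):
  C_11 = (0.90)(0.85) − (-0.15)(-0.35) = 0.7125
  C_12 = −[(-0.35)(0.85) − (-0.15)(-0.35)] = 0.3500
  C_13 = (-0.35)(-0.35) − (0.90)(-0.35) = 0.4375
  C_21 = −[(-0.30)(0.85) − (-0.30)(-0.35)] = 0.3600
  C_22 = (0.95)(0.85) − (-0.30)(-0.35) = 0.7025
  C_23 = −[(0.95)(-0.35) − (-0.30)(-0.35)] = 0.4375
  C_31 = (-0.30)(-0.15) − (-0.30)(0.90) = 0.3150
  C_32 = −[(0.95)(-0.15) − (-0.30)(-0.35)] = 0.2475
  C_33 = (0.95)(0.90) − (-0.30)(-0.35) = 0.7500
det(I−A) = Σ_j (I−A)_1j·C_1j = (0.95)(0.7125) + (-0.30)(0.3500) + (-0.30)(0.4375) = 0.440625
adj(I−A) = Cᵀ =
  [ 0.7125   0.3600   0.3150]
  [ 0.3500   0.7025   0.2475]
  [ 0.4375   0.4375   0.7500]
(I − A)⁻¹ = adj(I−A) / det(I−A) ≈
  [   1.6170     0.8170     0.7149]
  [   0.7943     1.5943     0.5617]
  [   0.9929     0.9929     1.7021]
First solve x = (I − A)⁻¹ d = adj(I−A)·d / det(I−A); in particular x_2 = (0.3500·580 + 0.7025·440 + 0.2475·200) / 0.440625 = 561.60 / 0.440625 ≈ 1274.5532.
Intermediate flow from 1 to 2: z_12 = a_12 · x_2 = 0.30 × 561.60 / 0.440625 = 168.48 / 0.440625 ≈ 382.37.

z_12 = 382.37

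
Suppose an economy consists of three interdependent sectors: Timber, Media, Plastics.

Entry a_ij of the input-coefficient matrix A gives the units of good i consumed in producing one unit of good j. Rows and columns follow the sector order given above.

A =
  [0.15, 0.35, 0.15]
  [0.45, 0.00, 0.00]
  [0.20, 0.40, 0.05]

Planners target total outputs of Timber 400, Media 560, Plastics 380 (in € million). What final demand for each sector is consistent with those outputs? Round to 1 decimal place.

d_T = 87.0, d_M = 380.0, d_P = 57.0

I − A =
  [   0.85    -0.35    -0.15]
  [  -0.45     1.00     0.00]
  [  -0.20    -0.40     0.95]
d = (I − A) x:
  d_T = (+0.85)·400 + (-0.35)·560 + (-0.15)·380 = 87.0
  d_M = (-0.45)·400 + (+1.00)·560 + (+0.00)·380 = 380.0
  d_P = (-0.20)·400 + (-0.40)·560 + (+0.95)·380 = 57.0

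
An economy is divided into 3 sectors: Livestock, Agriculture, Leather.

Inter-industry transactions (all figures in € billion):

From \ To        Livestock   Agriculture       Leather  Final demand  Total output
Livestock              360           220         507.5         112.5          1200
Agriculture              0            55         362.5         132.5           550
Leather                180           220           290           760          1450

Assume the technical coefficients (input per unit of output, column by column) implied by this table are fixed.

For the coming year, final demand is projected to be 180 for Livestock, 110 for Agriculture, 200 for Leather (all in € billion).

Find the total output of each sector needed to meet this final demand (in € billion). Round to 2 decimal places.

Technical coefficients a_ij = z_ij / X_j:
  a_11 = 360/1200 = 0.30, a_21 = 0/1200 = 0.00, a_31 = 180/1200 = 0.15
  a_12 = 220/550 = 0.40, a_22 = 55/550 = 0.10, a_32 = 220/550 = 0.40
  a_13 = 507.5/1450 = 0.35, a_23 = 362.5/1450 = 0.25, a_33 = 290/1450 = 0.20
I − A =
  [   0.70    -0.40    -0.35]
  [   0.00     0.90    -0.25]
  [  -0.15    -0.40     0.80]
Cofactors of I−A, C_ij = (−1)^(i+j)·(minor ij) (rows/columns in the sector order above):
  C_11 = (0.90)(0.80) − (-0.25)(-0.40) = 0.6200
  C_12 = −[(0.00)(0.80) − (-0.25)(-0.15)] = 0.0375
  C_13 = (0.00)(-0.40) − (0.90)(-0.15) = 0.1350
  C_21 = −[(-0.40)(0.80) − (-0.35)(-0.40)] = 0.4600
  C_22 = (0.70)(0.80) − (-0.35)(-0.15) = 0.5075
  C_23 = −[(0.70)(-0.40) − (-0.40)(-0.15)] = 0.3400
  C_31 = (-0.40)(-0.25) − (-0.35)(0.90) = 0.4150
  C_32 = −[(0.70)(-0.25) − (-0.35)(0.00)] = 0.1750
  C_33 = (0.70)(0.90) − (-0.40)(0.00) = 0.6300
det(I−A) = Σ_j (I−A)_1j·C_1j = (0.70)(0.6200) + (-0.40)(0.0375) + (-0.35)(0.1350) = 0.37175
adj(I−A) = Cᵀ =
  [ 0.6200   0.4600   0.4150]
  [ 0.0375   0.5075   0.1750]
  [ 0.1350   0.3400   0.6300]
(I − A)⁻¹ = adj(I−A) / det(I−A) ≈
  [   1.6678     1.2374     1.1163]
  [   0.1009     1.3652     0.4707]
  [   0.3631     0.9146     1.6947]
x = (I − A)⁻¹ d = adj(I−A)·d / det(I−A), with det(I−A) = 0.37175:
  x_1 = (0.6200·180 + 0.4600·110 + 0.4150·200) / 0.37175 = 245.20 / 0.37175 ≈ 659.58
  x_2 = (0.0375·180 + 0.5075·110 + 0.1750·200) / 0.37175 = 97.575 / 0.37175 ≈ 262.47
  x_3 = (0.1350·180 + 0.3400·110 + 0.6300·200) / 0.37175 = 187.70 / 0.37175 ≈ 504.91

x_1 = 659.58, x_2 = 262.47, x_3 = 504.91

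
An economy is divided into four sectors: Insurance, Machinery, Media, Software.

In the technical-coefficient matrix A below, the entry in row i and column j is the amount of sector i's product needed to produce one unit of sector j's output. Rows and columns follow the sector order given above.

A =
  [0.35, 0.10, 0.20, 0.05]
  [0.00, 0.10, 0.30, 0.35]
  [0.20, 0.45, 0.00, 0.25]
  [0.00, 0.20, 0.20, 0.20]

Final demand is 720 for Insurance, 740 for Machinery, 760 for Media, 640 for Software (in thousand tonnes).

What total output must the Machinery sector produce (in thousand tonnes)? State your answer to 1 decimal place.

I − A =
  [   0.65    -0.10    -0.20    -0.05]
  [   0.00     0.90    -0.30    -0.35]
  [  -0.20    -0.45     1.00    -0.25]
  [   0.00    -0.20    -0.20     0.80]
Compute the cofactors C_ij = (−1)^(i+j)·(3×3 minor ij) of I−A; the adjugate is their transpose:
adj(I−A) = Cᵀ =
  [ 0.450500   0.171500   0.173000   0.157250]
  [ 0.062000   0.453500   0.201500   0.265250]
  [ 0.130000   0.284500   0.422500   0.264625]
  [ 0.048000   0.184500   0.156000   0.455250]
det(I−A) = Σ_j (I−A)_1j·C_1j = (0.65)(0.450500) + (-0.10)(0.062000) + (-0.20)(0.130000) + (-0.05)(0.048000) = 0.258225
(I − A)⁻¹ = adj(I−A) / det(I−A) ≈
  [   1.7446     0.6641     0.6700     0.6090]
  [   0.2401     1.7562     0.7803     1.0272]
  [   0.5034     1.1018     1.6362     1.0248]
  [   0.1859     0.7145     0.6041     1.7630]
x = (I − A)⁻¹ d = adj(I−A)·d / det(I−A), with det(I−A) = 0.258225:
  x_1 = (0.450500·720 + 0.171500·740 + 0.173000·760 + 0.157250·640) / 0.258225 = 683.39 / 0.258225 ≈ 2646.5
  x_2 = (0.062000·720 + 0.453500·740 + 0.201500·760 + 0.265250·640) / 0.258225 = 703.13 / 0.258225 ≈ 2722.9
  x_3 = (0.130000·720 + 0.284500·740 + 0.422500·760 + 0.264625·640) / 0.258225 = 794.59 / 0.258225 ≈ 3077.1
  x_4 = (0.048000·720 + 0.184500·740 + 0.156000·760 + 0.455250·640) / 0.258225 = 581.01 / 0.258225 ≈ 2250.0

x_2 = 2722.9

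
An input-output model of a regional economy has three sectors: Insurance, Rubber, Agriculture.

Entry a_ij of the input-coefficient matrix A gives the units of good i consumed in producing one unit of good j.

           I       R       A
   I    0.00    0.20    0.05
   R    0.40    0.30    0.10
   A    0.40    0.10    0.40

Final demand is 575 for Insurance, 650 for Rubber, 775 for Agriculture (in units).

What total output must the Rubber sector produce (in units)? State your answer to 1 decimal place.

x_R = 1866.9

I − A =
  [   1.00    -0.20    -0.05]
  [  -0.40     0.70    -0.10]
  [  -0.40    -0.10     0.60]
Cofactors of I−A, C_ij = (−1)^(i+j)·(minor ij) (rows/columns in the sector order above):
  C_11 = (0.70)(0.60) − (-0.10)(-0.10) = 0.4100
  C_12 = −[(-0.40)(0.60) − (-0.10)(-0.40)] = 0.2800
  C_13 = (-0.40)(-0.10) − (0.70)(-0.40) = 0.3200
  C_21 = −[(-0.20)(0.60) − (-0.05)(-0.10)] = 0.1250
  C_22 = (1.00)(0.60) − (-0.05)(-0.40) = 0.5800
  C_23 = −[(1.00)(-0.10) − (-0.20)(-0.40)] = 0.1800
  C_31 = (-0.20)(-0.10) − (-0.05)(0.70) = 0.0550
  C_32 = −[(1.00)(-0.10) − (-0.05)(-0.40)] = 0.1200
  C_33 = (1.00)(0.70) − (-0.20)(-0.40) = 0.6200
det(I−A) = Σ_j (I−A)_1j·C_1j = (1.00)(0.4100) + (-0.20)(0.2800) + (-0.05)(0.3200) = 0.3380
adj(I−A) = Cᵀ =
  [ 0.4100   0.1250   0.0550]
  [ 0.2800   0.5800   0.1200]
  [ 0.3200   0.1800   0.6200]
(I − A)⁻¹ = adj(I−A) / det(I−A) ≈
  [   1.2130     0.3698     0.1627]
  [   0.8284     1.7160     0.3550]
  [   0.9467     0.5325     1.8343]
x = (I − A)⁻¹ d = adj(I−A)·d / det(I−A), with det(I−A) = 0.3380:
  x_I = (0.4100·575 + 0.1250·650 + 0.0550·775) / 0.3380 = 359.625 / 0.3380 ≈ 1064.0
  x_R = (0.2800·575 + 0.5800·650 + 0.1200·775) / 0.3380 = 631.00 / 0.3380 ≈ 1866.9
  x_A = (0.3200·575 + 0.1800·650 + 0.6200·775) / 0.3380 = 781.50 / 0.3380 ≈ 2312.1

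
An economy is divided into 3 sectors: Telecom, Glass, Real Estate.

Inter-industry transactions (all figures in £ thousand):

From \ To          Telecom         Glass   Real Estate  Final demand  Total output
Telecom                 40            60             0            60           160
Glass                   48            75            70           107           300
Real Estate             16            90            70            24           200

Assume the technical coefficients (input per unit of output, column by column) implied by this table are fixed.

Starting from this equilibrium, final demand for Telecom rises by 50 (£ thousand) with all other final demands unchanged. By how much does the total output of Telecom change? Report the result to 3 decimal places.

Δx_1 = 79.398

Technical coefficients a_ij = z_ij / X_j:
  a_11 = 40/160 = 0.25, a_21 = 48/160 = 0.30, a_31 = 16/160 = 0.10
  a_12 = 60/300 = 0.20, a_22 = 75/300 = 0.25, a_32 = 90/300 = 0.30
  a_13 = 0/200 = 0.00, a_23 = 70/200 = 0.35, a_33 = 70/200 = 0.35
I − A =
  [   0.75    -0.20     0.00]
  [  -0.30     0.75    -0.35]
  [  -0.10    -0.30     0.65]
Cofactors of I−A, C_ij = (−1)^(i+j)·(minor ij) (rows/columns in the sector order above):
  C_11 = (0.75)(0.65) − (-0.35)(-0.30) = 0.3825
  C_12 = −[(-0.30)(0.65) − (-0.35)(-0.10)] = 0.2300
  C_13 = (-0.30)(-0.30) − (0.75)(-0.10) = 0.1650
  C_21 = −[(-0.20)(0.65) − (0.00)(-0.30)] = 0.1300
  C_22 = (0.75)(0.65) − (0.00)(-0.10) = 0.4875
  C_23 = −[(0.75)(-0.30) − (-0.20)(-0.10)] = 0.2450
  C_31 = (-0.20)(-0.35) − (0.00)(0.75) = 0.0700
  C_32 = −[(0.75)(-0.35) − (0.00)(-0.30)] = 0.2625
  C_33 = (0.75)(0.75) − (-0.20)(-0.30) = 0.5025
det(I−A) = Σ_j (I−A)_1j·C_1j = (0.75)(0.3825) + (-0.20)(0.2300) + (0.00)(0.1650) = 0.240875
adj(I−A) = Cᵀ =
  [ 0.3825   0.1300   0.0700]
  [ 0.2300   0.4875   0.2625]
  [ 0.1650   0.2450   0.5025]
(I − A)⁻¹ = adj(I−A) / det(I−A) ≈
  [   1.5880     0.5397     0.2906]
  [   0.9549     2.0239     1.0898]
  [   0.6850     1.0171     2.0861]
Δx = (I − A)⁻¹ Δd with Δd having +50 in the Telecom component and 0 elsewhere.
So Δx_1 = L_11 · (+50), where L_11 = adj(I−A)_11 / det(I−A) = 0.3825 / 0.240875.
Δx_1 = 0.3825 × (+50) / 0.240875 = 19.125 / 0.240875 ≈ 79.398.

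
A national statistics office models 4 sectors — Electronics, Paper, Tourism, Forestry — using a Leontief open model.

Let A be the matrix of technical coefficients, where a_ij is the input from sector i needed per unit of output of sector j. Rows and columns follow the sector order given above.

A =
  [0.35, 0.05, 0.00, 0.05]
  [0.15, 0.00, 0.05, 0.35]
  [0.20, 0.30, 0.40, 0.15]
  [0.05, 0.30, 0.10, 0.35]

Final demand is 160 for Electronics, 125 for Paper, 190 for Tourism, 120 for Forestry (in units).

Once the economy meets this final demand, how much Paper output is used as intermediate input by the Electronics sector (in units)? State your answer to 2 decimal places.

I − A =
  [   0.65    -0.05     0.00    -0.05]
  [  -0.15     1.00    -0.05    -0.35]
  [  -0.20    -0.30     0.60    -0.15]
  [  -0.05    -0.30    -0.10     0.65]
Compute the cofactors C_ij = (−1)^(i+j)·(3×3 minor ij) of I−A; the adjugate is their transpose:
adj(I−A) = Cᵀ =
  [ 0.289500   0.029250   0.009125   0.040125]
  [ 0.080625   0.241250   0.044500   0.146375]
  [ 0.157750   0.165125   0.343750   0.180375]
  [ 0.083750   0.139000   0.074125   0.375250]
det(I−A) = Σ_j (I−A)_1j·C_1j = (0.65)(0.289500) + (-0.05)(0.080625) + (0.00)(0.157750) + (-0.05)(0.083750) = 0.17995625
(I − A)⁻¹ = adj(I−A) / det(I−A) ≈
  [   1.6087     0.1625     0.0507     0.2230]
  [   0.4480     1.3406     0.2473     0.8134]
  [   0.8766     0.9176     1.9102     1.0023]
  [   0.4654     0.7724     0.4119     2.0852]
First solve x = (I − A)⁻¹ d = adj(I−A)·d / det(I−A); in particular x_E = (0.289500·160 + 0.029250·125 + 0.009125·190 + 0.040125·120) / 0.17995625 = 56.525 / 0.17995625 ≈ 314.1041.
Intermediate flow from P to E: z_PE = a_PE · x_E = 0.15 × 56.525 / 0.17995625 = 8.47875 / 0.17995625 ≈ 47.12.

z_PE = 47.12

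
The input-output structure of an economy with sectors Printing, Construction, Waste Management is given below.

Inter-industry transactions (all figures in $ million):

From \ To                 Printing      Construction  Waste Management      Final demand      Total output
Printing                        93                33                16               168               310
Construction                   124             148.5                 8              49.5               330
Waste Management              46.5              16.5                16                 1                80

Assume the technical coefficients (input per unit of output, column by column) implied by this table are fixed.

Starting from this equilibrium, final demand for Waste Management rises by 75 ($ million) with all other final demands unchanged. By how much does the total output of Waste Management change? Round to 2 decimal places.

Δx_W = 103.29

Technical coefficients a_ij = z_ij / X_j:
  a_PP = 93/310 = 0.30, a_CP = 124/310 = 0.40, a_WP = 46.5/310 = 0.15
  a_PC = 33/330 = 0.10, a_CC = 148.5/330 = 0.45, a_WC = 16.5/330 = 0.05
  a_PW = 16/80 = 0.20, a_CW = 8/80 = 0.10, a_WW = 16/80 = 0.20
I − A =
  [   0.70    -0.10    -0.20]
  [  -0.40     0.55    -0.10]
  [  -0.15    -0.05     0.80]
Cofactors of I−A, C_ij = (−1)^(i+j)·(minor ij) (rows/columns in the sector order above):
  C_11 = (0.55)(0.80) − (-0.10)(-0.05) = 0.4350
  C_12 = −[(-0.40)(0.80) − (-0.10)(-0.15)] = 0.3350
  C_13 = (-0.40)(-0.05) − (0.55)(-0.15) = 0.1025
  C_21 = −[(-0.10)(0.80) − (-0.20)(-0.05)] = 0.0900
  C_22 = (0.70)(0.80) − (-0.20)(-0.15) = 0.5300
  C_23 = −[(0.70)(-0.05) − (-0.10)(-0.15)] = 0.0500
  C_31 = (-0.10)(-0.10) − (-0.20)(0.55) = 0.1200
  C_32 = −[(0.70)(-0.10) − (-0.20)(-0.40)] = 0.1500
  C_33 = (0.70)(0.55) − (-0.10)(-0.40) = 0.3450
det(I−A) = Σ_j (I−A)_1j·C_1j = (0.70)(0.4350) + (-0.10)(0.3350) + (-0.20)(0.1025) = 0.2505
adj(I−A) = Cᵀ =
  [ 0.4350   0.0900   0.1200]
  [ 0.3350   0.5300   0.1500]
  [ 0.1025   0.0500   0.3450]
(I − A)⁻¹ = adj(I−A) / det(I−A) ≈
  [   1.7365     0.3593     0.4790]
  [   1.3373     2.1158     0.5988]
  [   0.4092     0.1996     1.3772]
Δx = (I − A)⁻¹ Δd with Δd having +75 in the Waste Management component and 0 elsewhere.
So Δx_W = L_WW · (+75), where L_WW = adj(I−A)_WW / det(I−A) = 0.3450 / 0.2505.
Δx_W = 0.3450 × (+75) / 0.2505 = 25.875 / 0.2505 ≈ 103.29.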